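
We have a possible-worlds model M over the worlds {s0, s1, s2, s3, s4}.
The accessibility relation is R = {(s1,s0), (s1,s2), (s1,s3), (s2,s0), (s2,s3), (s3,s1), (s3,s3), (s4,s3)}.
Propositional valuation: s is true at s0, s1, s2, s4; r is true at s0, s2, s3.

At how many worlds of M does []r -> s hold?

5

Let φ = []r -> s. Evaluate φ at each world:
  s0 (successors ∅): φ is true.
  s1 (successors {s0, s2, s3}): φ is true.
  s2 (successors {s0, s3}): φ is true.
  s3 (successors {s1, s3}): φ is true.
  s4 (successors {s3}): φ is true.
For instance, at s4:
  At s4: []r is true, s is true, so []r -> s is true.
    At s4: []r requires r at every successor {s3}.
      At s3: r is true.
    So []r is true at s4.
Satisfying worlds: {s0, s1, s2, s3, s4}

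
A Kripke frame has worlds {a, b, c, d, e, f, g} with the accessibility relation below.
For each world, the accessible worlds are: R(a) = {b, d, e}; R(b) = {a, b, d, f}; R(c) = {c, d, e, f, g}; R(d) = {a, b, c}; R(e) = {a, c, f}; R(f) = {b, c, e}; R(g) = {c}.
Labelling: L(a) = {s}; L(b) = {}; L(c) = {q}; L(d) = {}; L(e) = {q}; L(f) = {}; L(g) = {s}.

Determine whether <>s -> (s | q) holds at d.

At d: <>s is true, s | q is false, so <>s -> (s | q) is false.
  At d: <>s requires s at some successor in {a, b, c}.
    s holds at a, so <>s is true at d.

No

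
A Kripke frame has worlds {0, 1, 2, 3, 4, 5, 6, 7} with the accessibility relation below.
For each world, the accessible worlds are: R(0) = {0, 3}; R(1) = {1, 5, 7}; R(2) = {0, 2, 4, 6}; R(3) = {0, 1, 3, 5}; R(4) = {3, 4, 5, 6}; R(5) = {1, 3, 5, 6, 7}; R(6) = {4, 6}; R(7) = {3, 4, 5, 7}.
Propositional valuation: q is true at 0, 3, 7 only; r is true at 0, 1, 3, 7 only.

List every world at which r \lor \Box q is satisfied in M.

0, 1, 3, 7

Recall that \Box ψ holds at a world iff ψ holds at every accessible world, and \Diamond ψ holds iff ψ holds at some accessible world.
Let φ = r \lor \Box q. Evaluate φ at each world:
  0 (successors {0, 3}): φ is true.
  1 (successors {1, 5, 7}): φ is true.
  2 (successors {0, 2, 4, 6}): φ is false.
  3 (successors {0, 1, 3, 5}): φ is true.
  4 (successors {3, 4, 5, 6}): φ is false.
  5 (successors {1, 3, 5, 6, 7}): φ is false.
  6 (successors {4, 6}): φ is false.
  7 (successors {3, 4, 5, 7}): φ is true.
For instance, at 5:
  At 5: r is false, \Box q is false, so r \lor \Box q is false.
    At 5: \Box q requires q at every successor {1, 3, 5, 6, 7}.
      q fails at 1, so \Box q is false at 5.
Satisfying worlds: {0, 1, 3, 7}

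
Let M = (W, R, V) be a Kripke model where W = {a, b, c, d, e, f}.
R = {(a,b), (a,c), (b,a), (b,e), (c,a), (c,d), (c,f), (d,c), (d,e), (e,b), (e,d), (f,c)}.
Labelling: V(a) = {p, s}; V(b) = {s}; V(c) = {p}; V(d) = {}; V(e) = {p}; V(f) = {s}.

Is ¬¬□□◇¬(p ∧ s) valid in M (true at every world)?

Yes

Recall that □ψ holds at a world iff ψ holds at every accessible world, and ◇ψ holds iff ψ holds at some accessible world.
Let φ = ¬¬□□◇¬(p ∧ s). Evaluate φ at each world:
  a (successors {b, c}): φ is true.
  b (successors {a, e}): φ is true.
  c (successors {a, d, f}): φ is true.
  d (successors {c, e}): φ is true.
  e (successors {b, d}): φ is true.
  f (successors {c}): φ is true.
For instance, at b:
  At b: ¬□□◇¬(p ∧ s) is false, so ¬¬□□◇¬(p ∧ s) is true.
    At b: □□◇¬(p ∧ s) is true, so ¬□□◇¬(p ∧ s) is false.
      At b: □□◇¬(p ∧ s) requires □◇¬(p ∧ s) at every successor {a, e}.
        At a: □◇¬(p ∧ s) is true.
        At e: □◇¬(p ∧ s) is true.
      So □□◇¬(p ∧ s) is true at b.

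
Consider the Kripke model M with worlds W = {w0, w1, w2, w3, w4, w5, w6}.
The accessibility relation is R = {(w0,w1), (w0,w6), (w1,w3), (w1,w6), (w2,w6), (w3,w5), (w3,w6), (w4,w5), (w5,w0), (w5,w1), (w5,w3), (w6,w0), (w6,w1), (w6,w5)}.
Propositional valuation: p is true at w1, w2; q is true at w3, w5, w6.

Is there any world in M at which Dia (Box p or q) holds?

Recall that Box ψ holds at a world iff ψ holds at every accessible world, and Dia ψ holds iff ψ holds at some accessible world.
Let φ = Dia (Box p or q). Evaluate φ at each world:
  w0 (successors {w1, w6}): φ is true.
  w1 (successors {w3, w6}): φ is true.
  w2 (successors {w6}): φ is true.
  w3 (successors {w5, w6}): φ is true.
  w4 (successors {w5}): φ is true.
  w5 (successors {w0, w1, w3}): φ is true.
  w6 (successors {w0, w1, w5}): φ is true.
Detail at w0 (witness):
  At w0: Dia (Box p or q) requires Box p or q at some successor in {w1, w6}.
    Box p or q holds at w6, so Dia (Box p or q) is true at w0.
      At w6: Box p is false, q is true, so Box p or q is true.

Yes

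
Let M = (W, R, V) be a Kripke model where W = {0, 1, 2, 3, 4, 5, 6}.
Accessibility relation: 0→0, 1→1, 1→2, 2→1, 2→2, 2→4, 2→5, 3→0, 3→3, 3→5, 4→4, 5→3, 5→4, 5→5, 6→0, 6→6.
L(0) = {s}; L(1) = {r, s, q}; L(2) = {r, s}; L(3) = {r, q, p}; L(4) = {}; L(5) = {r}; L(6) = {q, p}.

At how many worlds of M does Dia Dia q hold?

5

Recall that Dia ψ holds at a world iff ψ holds at some accessible world.
Let φ = Dia Dia q. Evaluate φ at each world:
  0 (successors {0}): φ is false.
  1 (successors {1, 2}): φ is true.
  2 (successors {1, 2, 4, 5}): φ is true.
  3 (successors {0, 3, 5}): φ is true.
  4 (successors {4}): φ is false.
  5 (successors {3, 4, 5}): φ is true.
  6 (successors {0, 6}): φ is true.
For instance, at 6:
  At 6: Dia Dia q requires Dia q at some successor in {0, 6}.
    Dia q holds at 6, so Dia Dia q is true at 6.
      At 6: Dia q requires q at some successor in {0, 6}.
        q holds at 6, so Dia q is true at 6.
Satisfying worlds: {1, 2, 3, 5, 6}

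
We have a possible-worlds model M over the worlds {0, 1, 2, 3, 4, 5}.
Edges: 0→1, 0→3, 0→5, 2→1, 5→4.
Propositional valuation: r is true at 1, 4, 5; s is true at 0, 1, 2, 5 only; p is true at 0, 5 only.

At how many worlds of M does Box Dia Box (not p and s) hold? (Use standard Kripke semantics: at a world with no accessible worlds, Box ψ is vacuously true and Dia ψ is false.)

3

Let φ = Box Dia Box (not p and s). Evaluate φ at each world:
  0 (successors {1, 3, 5}): φ is false.
  1 (successors ∅): φ is true.
  2 (successors {1}): φ is false.
  3 (successors ∅): φ is true.
  4 (successors ∅): φ is true.
  5 (successors {4}): φ is false.
For instance, at 5:
  At 5: Box Dia Box (not p and s) requires Dia Box (not p and s) at every successor {4}.
    Dia Box (not p and s) fails at 4, so Box Dia Box (not p and s) is false at 5.
      At 4: no accessible worlds, so Dia Box (not p and s) is false.
Satisfying worlds: {1, 3, 4}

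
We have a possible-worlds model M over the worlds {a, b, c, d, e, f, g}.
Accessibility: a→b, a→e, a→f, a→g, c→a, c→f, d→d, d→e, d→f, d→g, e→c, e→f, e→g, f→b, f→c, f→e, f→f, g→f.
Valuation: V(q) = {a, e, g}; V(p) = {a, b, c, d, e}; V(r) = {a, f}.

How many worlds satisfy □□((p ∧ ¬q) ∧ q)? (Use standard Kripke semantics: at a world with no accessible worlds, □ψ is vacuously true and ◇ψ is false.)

Recall that □ψ holds at a world iff ψ holds at every accessible world, and ◇ψ holds iff ψ holds at some accessible world.
Let φ = □□((p ∧ ¬q) ∧ q). Evaluate φ at each world:
  a (successors {b, e, f, g}): φ is false.
  b (successors ∅): φ is true.
  c (successors {a, f}): φ is false.
  d (successors {d, e, f, g}): φ is false.
  e (successors {c, f, g}): φ is false.
  f (successors {b, c, e, f}): φ is false.
  g (successors {f}): φ is false.
For instance, at c:
  At c: □□((p ∧ ¬q) ∧ q) requires □((p ∧ ¬q) ∧ q) at every successor {a, f}.
    □((p ∧ ¬q) ∧ q) fails at a, so □□((p ∧ ¬q) ∧ q) is false at c.
      At a: □((p ∧ ¬q) ∧ q) requires (p ∧ ¬q) ∧ q at every successor {b, e, f, g}.
        (p ∧ ¬q) ∧ q fails at b, so □((p ∧ ¬q) ∧ q) is false at a.
Satisfying worlds: {b}

1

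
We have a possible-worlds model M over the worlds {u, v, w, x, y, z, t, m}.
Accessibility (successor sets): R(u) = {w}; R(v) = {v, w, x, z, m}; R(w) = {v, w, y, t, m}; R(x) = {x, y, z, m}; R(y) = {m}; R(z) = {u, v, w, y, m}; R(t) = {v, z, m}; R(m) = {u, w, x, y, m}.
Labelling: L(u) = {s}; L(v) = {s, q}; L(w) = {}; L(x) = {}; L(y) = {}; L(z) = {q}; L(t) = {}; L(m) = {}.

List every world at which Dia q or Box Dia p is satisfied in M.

Let φ = Dia q or Box Dia p. Evaluate φ at each world:
  u (successors {w}): φ is false.
  v (successors {v, w, x, z, m}): φ is true.
  w (successors {v, w, y, t, m}): φ is true.
  x (successors {x, y, z, m}): φ is true.
  y (successors {m}): φ is false.
  z (successors {u, v, w, y, m}): φ is true.
  t (successors {v, z, m}): φ is true.
  m (successors {u, w, x, y, m}): φ is false.
For instance, at x:
  At x: Dia q is true, Box Dia p is false, so Dia q or Box Dia p is true.
    At x: Dia q requires q at some successor in {x, y, z, m}.
      q holds at z, so Dia q is true at x.
    At x: Box Dia p requires Dia p at every successor {x, y, z, m}.
      Dia p fails at x, so Box Dia p is false at x.
Satisfying worlds: {v, w, x, z, t}

v, w, x, z, t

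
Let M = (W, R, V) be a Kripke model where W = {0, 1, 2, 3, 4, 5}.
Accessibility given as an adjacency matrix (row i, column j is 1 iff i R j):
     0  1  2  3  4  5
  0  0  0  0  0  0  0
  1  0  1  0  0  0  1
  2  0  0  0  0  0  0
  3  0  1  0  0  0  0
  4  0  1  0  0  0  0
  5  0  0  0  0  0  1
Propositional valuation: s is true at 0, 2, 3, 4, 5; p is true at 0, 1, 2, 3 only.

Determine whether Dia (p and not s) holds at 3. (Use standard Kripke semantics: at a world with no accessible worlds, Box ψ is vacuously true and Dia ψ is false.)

Yes

At 3: Dia (p and not s) requires p and not s at some successor in {1}.
  p and not s holds at 1, so Dia (p and not s) is true at 3.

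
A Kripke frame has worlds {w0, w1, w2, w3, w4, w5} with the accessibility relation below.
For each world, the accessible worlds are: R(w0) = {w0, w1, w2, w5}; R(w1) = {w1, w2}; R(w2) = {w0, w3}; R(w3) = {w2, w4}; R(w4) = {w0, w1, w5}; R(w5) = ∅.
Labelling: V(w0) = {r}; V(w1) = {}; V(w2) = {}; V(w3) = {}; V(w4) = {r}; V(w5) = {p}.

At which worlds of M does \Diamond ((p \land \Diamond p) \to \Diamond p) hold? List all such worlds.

w0, w1, w2, w3, w4

Let φ = \Diamond ((p \land \Diamond p) \to \Diamond p). Evaluate φ at each world:
  w0 (successors {w0, w1, w2, w5}): φ is true.
  w1 (successors {w1, w2}): φ is true.
  w2 (successors {w0, w3}): φ is true.
  w3 (successors {w2, w4}): φ is true.
  w4 (successors {w0, w1, w5}): φ is true.
  w5 (successors ∅): φ is false.
For instance, at w2:
  At w2: \Diamond ((p \land \Diamond p) \to \Diamond p) requires (p \land \Diamond p) \to \Diamond p at some successor in {w0, w3}.
    (p \land \Diamond p) \to \Diamond p holds at w0, so \Diamond ((p \land \Diamond p) \to \Diamond p) is true at w2.
      At w0: p \land \Diamond p is false, \Diamond p is true, so (p \land \Diamond p) \to \Diamond p is true.
Satisfying worlds: {w0, w1, w2, w3, w4}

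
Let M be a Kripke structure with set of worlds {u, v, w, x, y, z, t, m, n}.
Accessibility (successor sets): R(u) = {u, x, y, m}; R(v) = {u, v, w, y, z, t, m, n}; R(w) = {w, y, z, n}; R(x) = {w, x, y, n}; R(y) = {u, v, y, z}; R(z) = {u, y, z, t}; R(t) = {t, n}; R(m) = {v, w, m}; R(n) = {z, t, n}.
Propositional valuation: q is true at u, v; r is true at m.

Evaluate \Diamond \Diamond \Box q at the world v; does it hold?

At v: \Diamond \Diamond \Box q requires \Diamond \Box q at some successor in {u, v, w, y, z, t, m, n}.
  At u: \Diamond \Box q is false.
  At v: \Diamond \Box q is false.
  At w: \Diamond \Box q is false.
  At y: \Diamond \Box q is false.
  At z: \Diamond \Box q is false.
  At t: \Diamond \Box q is false.
  At m: \Diamond \Box q is false.
  At n: \Diamond \Box q is false.
So \Diamond \Diamond \Box q is false at v.

No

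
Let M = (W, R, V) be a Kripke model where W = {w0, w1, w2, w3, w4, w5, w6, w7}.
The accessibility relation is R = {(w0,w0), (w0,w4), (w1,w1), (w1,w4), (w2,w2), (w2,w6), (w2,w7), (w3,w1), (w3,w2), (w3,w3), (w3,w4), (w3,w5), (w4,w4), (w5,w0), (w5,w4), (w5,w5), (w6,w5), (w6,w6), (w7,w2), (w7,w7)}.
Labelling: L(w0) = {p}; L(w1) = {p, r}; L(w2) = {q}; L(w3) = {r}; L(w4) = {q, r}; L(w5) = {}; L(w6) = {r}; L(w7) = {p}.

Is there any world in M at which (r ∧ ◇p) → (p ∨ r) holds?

Yes

Recall that ◇ψ holds at a world iff ψ holds at some accessible world.
Let φ = (r ∧ ◇p) → (p ∨ r). Evaluate φ at each world:
  w0 (successors {w0, w4}): φ is true.
  w1 (successors {w1, w4}): φ is true.
  w2 (successors {w2, w6, w7}): φ is true.
  w3 (successors {w1, w2, w3, w4, w5}): φ is true.
  w4 (successors {w4}): φ is true.
  w5 (successors {w0, w4, w5}): φ is true.
  w6 (successors {w5, w6}): φ is true.
  w7 (successors {w2, w7}): φ is true.
Detail at w0 (witness):
  At w0: r ∧ ◇p is false, p ∨ r is true, so (r ∧ ◇p) → (p ∨ r) is true.
    At w0: r is false, ◇p is true, so r ∧ ◇p is false.
      At w0: ◇p requires p at some successor in {w0, w4}.
        p holds at w0, so ◇p is true at w0.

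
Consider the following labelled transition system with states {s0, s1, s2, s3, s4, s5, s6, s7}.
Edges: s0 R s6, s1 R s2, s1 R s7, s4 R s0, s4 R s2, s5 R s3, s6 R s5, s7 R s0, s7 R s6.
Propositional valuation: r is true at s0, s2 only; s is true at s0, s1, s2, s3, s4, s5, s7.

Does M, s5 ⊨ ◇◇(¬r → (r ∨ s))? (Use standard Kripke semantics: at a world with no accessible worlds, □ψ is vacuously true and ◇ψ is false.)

Recall that ◇ψ holds at a world iff ψ holds at some accessible world.
At s5: ◇◇(¬r → (r ∨ s)) requires ◇(¬r → (r ∨ s)) at some successor in {s3}.
  At s3: ◇(¬r → (r ∨ s)) is false.
So ◇◇(¬r → (r ∨ s)) is false at s5.

No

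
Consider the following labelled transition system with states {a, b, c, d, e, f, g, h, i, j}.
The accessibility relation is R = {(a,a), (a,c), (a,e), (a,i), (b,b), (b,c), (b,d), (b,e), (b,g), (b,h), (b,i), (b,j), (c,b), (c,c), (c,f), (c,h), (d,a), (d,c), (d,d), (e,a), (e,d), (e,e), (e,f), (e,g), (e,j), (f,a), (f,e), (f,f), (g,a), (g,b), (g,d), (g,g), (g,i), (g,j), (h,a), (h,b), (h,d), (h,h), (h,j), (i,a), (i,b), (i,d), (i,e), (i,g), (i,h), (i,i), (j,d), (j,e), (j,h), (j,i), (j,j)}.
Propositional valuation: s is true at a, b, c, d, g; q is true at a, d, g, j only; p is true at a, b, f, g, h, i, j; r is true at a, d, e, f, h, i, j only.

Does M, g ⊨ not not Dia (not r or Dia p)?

Recall that Dia ψ holds at a world iff ψ holds at some accessible world.
At g: not Dia (not r or Dia p) is false, so not not Dia (not r or Dia p) is true.
  At g: Dia (not r or Dia p) is true, so not Dia (not r or Dia p) is false.
    At g: Dia (not r or Dia p) requires not r or Dia p at some successor in {a, b, d, g, i, j}.
      not r or Dia p holds at a, so Dia (not r or Dia p) is true at g.

Yes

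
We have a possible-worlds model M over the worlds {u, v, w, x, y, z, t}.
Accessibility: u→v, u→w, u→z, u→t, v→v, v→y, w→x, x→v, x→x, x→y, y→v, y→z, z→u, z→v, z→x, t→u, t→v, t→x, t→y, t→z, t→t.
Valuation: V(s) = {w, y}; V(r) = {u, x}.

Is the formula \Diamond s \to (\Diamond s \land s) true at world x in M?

No

At x: \Diamond s is true, \Diamond s \land s is false, so \Diamond s \to (\Diamond s \land s) is false.
  At x: \Diamond s requires s at some successor in {v, x, y}.
    s holds at y, so \Diamond s is true at x.
  At x: \Diamond s is true, s is false, so \Diamond s \land s is false.
    At x: \Diamond s requires s at some successor in {v, x, y}.
      s holds at y, so \Diamond s is true at x.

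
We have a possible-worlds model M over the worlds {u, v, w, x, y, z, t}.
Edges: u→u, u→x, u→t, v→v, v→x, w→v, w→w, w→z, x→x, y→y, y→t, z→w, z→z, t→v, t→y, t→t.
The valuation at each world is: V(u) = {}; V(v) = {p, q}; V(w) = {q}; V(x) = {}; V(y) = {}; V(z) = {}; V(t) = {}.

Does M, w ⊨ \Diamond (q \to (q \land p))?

Yes

Recall that \Diamond ψ holds at a world iff ψ holds at some accessible world.
At w: \Diamond (q \to (q \land p)) requires q \to (q \land p) at some successor in {v, w, z}.
  q \to (q \land p) holds at v, so \Diamond (q \to (q \land p)) is true at w.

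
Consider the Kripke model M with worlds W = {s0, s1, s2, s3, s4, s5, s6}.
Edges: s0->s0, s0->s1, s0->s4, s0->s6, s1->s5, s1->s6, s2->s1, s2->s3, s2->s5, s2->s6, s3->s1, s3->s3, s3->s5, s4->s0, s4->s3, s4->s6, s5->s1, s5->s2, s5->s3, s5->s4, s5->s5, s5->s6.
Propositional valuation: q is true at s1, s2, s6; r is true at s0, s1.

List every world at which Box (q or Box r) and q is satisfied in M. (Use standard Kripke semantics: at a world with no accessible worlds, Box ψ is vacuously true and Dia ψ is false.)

s6

Let φ = Box (q or Box r) and q. Evaluate φ at each world:
  s0 (successors {s0, s1, s4, s6}): φ is false.
  s1 (successors {s5, s6}): φ is false.
  s2 (successors {s1, s3, s5, s6}): φ is false.
  s3 (successors {s1, s3, s5}): φ is false.
  s4 (successors {s0, s3, s6}): φ is false.
  s5 (successors {s1, s2, s3, s4, s5, s6}): φ is false.
  s6 (successors ∅): φ is true.
For instance, at s5:
  At s5: Box (q or Box r) is false, q is false, so Box (q or Box r) and q is false.
    At s5: Box (q or Box r) requires q or Box r at every successor {s1, s2, s3, s4, s5, s6}.
      q or Box r fails at s3, so Box (q or Box r) is false at s5.
Satisfying worlds: {s6}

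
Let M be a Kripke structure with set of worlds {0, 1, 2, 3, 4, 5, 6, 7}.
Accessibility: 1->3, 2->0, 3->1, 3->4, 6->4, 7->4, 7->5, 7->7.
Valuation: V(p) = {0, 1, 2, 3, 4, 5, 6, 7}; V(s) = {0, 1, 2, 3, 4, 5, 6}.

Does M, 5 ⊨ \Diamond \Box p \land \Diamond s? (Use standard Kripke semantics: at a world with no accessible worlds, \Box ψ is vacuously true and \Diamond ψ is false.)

No

At 5: \Diamond \Box p is false, \Diamond s is false, so \Diamond \Box p \land \Diamond s is false.
  At 5: no accessible worlds, so \Diamond \Box p is false.
  At 5: no accessible worlds, so \Diamond s is false.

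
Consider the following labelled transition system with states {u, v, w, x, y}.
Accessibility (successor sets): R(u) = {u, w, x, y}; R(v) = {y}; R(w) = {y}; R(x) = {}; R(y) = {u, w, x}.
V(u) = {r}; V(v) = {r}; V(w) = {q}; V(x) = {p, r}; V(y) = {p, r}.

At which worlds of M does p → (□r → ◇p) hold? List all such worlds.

Recall that □ψ holds at a world iff ψ holds at every accessible world, and ◇ψ holds iff ψ holds at some accessible world.
Let φ = p → (□r → ◇p). Evaluate φ at each world:
  u (successors {u, w, x, y}): φ is true.
  v (successors {y}): φ is true.
  w (successors {y}): φ is true.
  x (successors ∅): φ is false.
  y (successors {u, w, x}): φ is true.
For instance, at v:
  At v: p is false, □r → ◇p is true, so p → (□r → ◇p) is true.
    At v: □r is true, ◇p is true, so □r → ◇p is true.
      At v: □r requires r at every successor {y}.
        At y: r is true.
      So □r is true at v.
      At v: ◇p requires p at some successor in {y}.
        p holds at y, so ◇p is true at v.
Satisfying worlds: {u, v, w, y}

u, v, w, y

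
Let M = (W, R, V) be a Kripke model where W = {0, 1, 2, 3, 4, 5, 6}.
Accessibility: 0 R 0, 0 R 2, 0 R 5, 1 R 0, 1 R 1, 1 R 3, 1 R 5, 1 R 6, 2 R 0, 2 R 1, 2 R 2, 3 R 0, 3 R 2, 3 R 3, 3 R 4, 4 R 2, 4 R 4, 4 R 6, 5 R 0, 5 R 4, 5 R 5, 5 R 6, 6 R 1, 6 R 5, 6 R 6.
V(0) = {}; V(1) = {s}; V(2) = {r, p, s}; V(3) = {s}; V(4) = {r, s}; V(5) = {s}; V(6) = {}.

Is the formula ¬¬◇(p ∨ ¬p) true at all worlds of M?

Yes

Let φ = ¬¬◇(p ∨ ¬p). Evaluate φ at each world:
  0 (successors {0, 2, 5}): φ is true.
  1 (successors {0, 1, 3, 5, 6}): φ is true.
  2 (successors {0, 1, 2}): φ is true.
  3 (successors {0, 2, 3, 4}): φ is true.
  4 (successors {2, 4, 6}): φ is true.
  5 (successors {0, 4, 5, 6}): φ is true.
  6 (successors {1, 5, 6}): φ is true.
For instance, at 6:
  At 6: ¬◇(p ∨ ¬p) is false, so ¬¬◇(p ∨ ¬p) is true.
    At 6: ◇(p ∨ ¬p) is true, so ¬◇(p ∨ ¬p) is false.
      At 6: ◇(p ∨ ¬p) requires p ∨ ¬p at some successor in {1, 5, 6}.
        p ∨ ¬p holds at 1, so ◇(p ∨ ¬p) is true at 6.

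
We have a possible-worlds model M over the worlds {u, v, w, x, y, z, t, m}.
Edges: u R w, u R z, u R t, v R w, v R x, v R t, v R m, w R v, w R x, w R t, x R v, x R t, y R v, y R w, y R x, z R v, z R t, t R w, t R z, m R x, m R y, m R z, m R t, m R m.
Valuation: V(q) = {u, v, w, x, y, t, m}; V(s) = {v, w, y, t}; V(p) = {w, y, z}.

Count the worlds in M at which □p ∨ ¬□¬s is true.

8

Let φ = □p ∨ ¬□¬s. Evaluate φ at each world:
  u (successors {w, z, t}): φ is true.
  v (successors {w, x, t, m}): φ is true.
  w (successors {v, x, t}): φ is true.
  x (successors {v, t}): φ is true.
  y (successors {v, w, x}): φ is true.
  z (successors {v, t}): φ is true.
  t (successors {w, z}): φ is true.
  m (successors {x, y, z, t, m}): φ is true.
For instance, at y:
  At y: □p is false, ¬□¬s is true, so □p ∨ ¬□¬s is true.
    At y: □p requires p at every successor {v, w, x}.
      p fails at v, so □p is false at y.
    At y: □¬s is false, so ¬□¬s is true.
      At y: □¬s requires ¬s at every successor {v, w, x}.
        ¬s fails at v, so □¬s is false at y.
Satisfying worlds: {u, v, w, x, y, z, t, m}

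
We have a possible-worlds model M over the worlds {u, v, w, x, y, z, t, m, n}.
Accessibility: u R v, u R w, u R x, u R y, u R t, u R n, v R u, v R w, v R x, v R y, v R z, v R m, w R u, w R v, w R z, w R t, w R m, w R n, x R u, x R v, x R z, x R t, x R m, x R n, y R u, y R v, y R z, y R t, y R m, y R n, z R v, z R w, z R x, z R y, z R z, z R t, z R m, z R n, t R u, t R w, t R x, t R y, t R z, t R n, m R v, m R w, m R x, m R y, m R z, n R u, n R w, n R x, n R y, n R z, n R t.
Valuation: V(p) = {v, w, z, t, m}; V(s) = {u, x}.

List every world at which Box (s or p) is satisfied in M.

Let φ = Box (s or p). Evaluate φ at each world:
  u (successors {v, w, x, y, t, n}): φ is false.
  v (successors {u, w, x, y, z, m}): φ is false.
  w (successors {u, v, z, t, m, n}): φ is false.
  x (successors {u, v, z, t, m, n}): φ is false.
  y (successors {u, v, z, t, m, n}): φ is false.
  z (successors {v, w, x, y, z, t, m, n}): φ is false.
  t (successors {u, w, x, y, z, n}): φ is false.
  m (successors {v, w, x, y, z}): φ is false.
  n (successors {u, w, x, y, z, t}): φ is false.
For instance, at z:
  At z: Box (s or p) requires s or p at every successor {v, w, x, y, z, t, m, n}.
    s or p fails at y, so Box (s or p) is false at z.
Satisfying worlds: none.

none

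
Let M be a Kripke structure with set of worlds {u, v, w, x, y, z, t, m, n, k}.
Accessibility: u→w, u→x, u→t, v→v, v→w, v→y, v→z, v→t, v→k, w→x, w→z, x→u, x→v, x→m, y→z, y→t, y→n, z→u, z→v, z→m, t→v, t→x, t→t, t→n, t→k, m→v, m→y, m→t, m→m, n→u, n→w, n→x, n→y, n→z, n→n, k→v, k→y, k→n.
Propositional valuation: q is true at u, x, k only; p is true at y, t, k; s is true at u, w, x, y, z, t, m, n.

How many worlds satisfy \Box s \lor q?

6

Let φ = \Box s \lor q. Evaluate φ at each world:
  u (successors {w, x, t}): φ is true.
  v (successors {v, w, y, z, t, k}): φ is false.
  w (successors {x, z}): φ is true.
  x (successors {u, v, m}): φ is true.
  y (successors {z, t, n}): φ is true.
  z (successors {u, v, m}): φ is false.
  t (successors {v, x, t, n, k}): φ is false.
  m (successors {v, y, t, m}): φ is false.
  n (successors {u, w, x, y, z, n}): φ is true.
  k (successors {v, y, n}): φ is true.
For instance, at t:
  At t: \Box s is false, q is false, so \Box s \lor q is false.
    At t: \Box s requires s at every successor {v, x, t, n, k}.
      s fails at v, so \Box s is false at t.
Satisfying worlds: {u, w, x, y, n, k}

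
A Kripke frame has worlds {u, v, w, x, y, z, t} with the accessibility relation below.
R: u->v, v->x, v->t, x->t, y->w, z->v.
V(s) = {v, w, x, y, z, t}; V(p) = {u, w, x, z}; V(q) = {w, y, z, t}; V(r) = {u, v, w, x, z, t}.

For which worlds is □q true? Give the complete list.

Let φ = □q. Evaluate φ at each world:
  u (successors {v}): φ is false.
  v (successors {x, t}): φ is false.
  w (successors ∅): φ is true.
  x (successors {t}): φ is true.
  y (successors {w}): φ is true.
  z (successors {v}): φ is false.
  t (successors ∅): φ is true.
For instance, at z:
  At z: □q requires q at every successor {v}.
    q fails at v, so □q is false at z.
Satisfying worlds: {w, x, y, t}

w, x, y, t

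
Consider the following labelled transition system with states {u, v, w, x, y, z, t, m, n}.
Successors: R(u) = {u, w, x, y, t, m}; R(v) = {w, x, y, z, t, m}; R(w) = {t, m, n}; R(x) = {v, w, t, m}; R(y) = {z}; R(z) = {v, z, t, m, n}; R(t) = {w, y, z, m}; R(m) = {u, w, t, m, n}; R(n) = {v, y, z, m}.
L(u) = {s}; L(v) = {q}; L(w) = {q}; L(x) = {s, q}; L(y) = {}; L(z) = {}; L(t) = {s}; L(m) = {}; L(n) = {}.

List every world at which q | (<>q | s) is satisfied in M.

u, v, w, x, z, t, m, n

Recall that <>ψ holds at a world iff ψ holds at some accessible world.
Let φ = q | (<>q | s). Evaluate φ at each world:
  u (successors {u, w, x, y, t, m}): φ is true.
  v (successors {w, x, y, z, t, m}): φ is true.
  w (successors {t, m, n}): φ is true.
  x (successors {v, w, t, m}): φ is true.
  y (successors {z}): φ is false.
  z (successors {v, z, t, m, n}): φ is true.
  t (successors {w, y, z, m}): φ is true.
  m (successors {u, w, t, m, n}): φ is true.
  n (successors {v, y, z, m}): φ is true.
For instance, at u:
  At u: q is false, <>q | s is true, so q | (<>q | s) is true.
    At u: <>q is true, s is true, so <>q | s is true.
      At u: <>q requires q at some successor in {u, w, x, y, t, m}.
        q holds at w, so <>q is true at u.
Satisfying worlds: {u, v, w, x, z, t, m, n}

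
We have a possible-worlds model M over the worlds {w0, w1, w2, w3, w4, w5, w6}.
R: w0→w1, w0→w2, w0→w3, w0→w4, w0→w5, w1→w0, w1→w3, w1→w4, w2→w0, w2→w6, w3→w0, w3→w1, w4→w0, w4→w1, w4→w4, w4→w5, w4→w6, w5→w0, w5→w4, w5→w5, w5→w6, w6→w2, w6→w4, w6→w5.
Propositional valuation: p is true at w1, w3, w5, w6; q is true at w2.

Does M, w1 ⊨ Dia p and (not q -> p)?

Yes

At w1: Dia p is true, not q -> p is true, so Dia p and (not q -> p) is true.
  At w1: Dia p requires p at some successor in {w0, w3, w4}.
    p holds at w3, so Dia p is true at w1.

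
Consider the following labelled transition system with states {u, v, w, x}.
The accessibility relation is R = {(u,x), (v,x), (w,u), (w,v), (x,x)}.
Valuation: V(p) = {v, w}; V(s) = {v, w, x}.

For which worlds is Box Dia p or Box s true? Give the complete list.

Let φ = Box Dia p or Box s. Evaluate φ at each world:
  u (successors {x}): φ is true.
  v (successors {x}): φ is true.
  w (successors {u, v}): φ is false.
  x (successors {x}): φ is true.
For instance, at v:
  At v: Box Dia p is false, Box s is true, so Box Dia p or Box s is true.
    At v: Box Dia p requires Dia p at every successor {x}.
      Dia p fails at x, so Box Dia p is false at v.
    At v: Box s requires s at every successor {x}.
      At x: s is true.
    So Box s is true at v.
Satisfying worlds: {u, v, x}

u, v, x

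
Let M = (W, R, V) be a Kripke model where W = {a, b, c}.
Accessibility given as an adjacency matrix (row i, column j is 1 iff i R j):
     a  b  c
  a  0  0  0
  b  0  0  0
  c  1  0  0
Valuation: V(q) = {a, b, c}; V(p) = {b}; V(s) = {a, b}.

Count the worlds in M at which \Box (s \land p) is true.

2

Let φ = \Box (s \land p). Evaluate φ at each world:
  a (successors ∅): φ is true.
  b (successors ∅): φ is true.
  c (successors {a}): φ is false.
For instance, at c:
  At c: \Box (s \land p) requires s \land p at every successor {a}.
    s \land p fails at a, so \Box (s \land p) is false at c.
Satisfying worlds: {a, b}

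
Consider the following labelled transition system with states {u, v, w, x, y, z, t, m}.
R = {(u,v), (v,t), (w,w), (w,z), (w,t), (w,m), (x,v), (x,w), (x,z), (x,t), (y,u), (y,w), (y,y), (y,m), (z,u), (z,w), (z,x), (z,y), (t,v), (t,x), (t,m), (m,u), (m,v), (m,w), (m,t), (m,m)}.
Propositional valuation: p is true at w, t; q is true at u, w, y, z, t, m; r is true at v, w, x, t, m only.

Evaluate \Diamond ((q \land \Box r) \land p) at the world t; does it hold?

No

At t: \Diamond ((q \land \Box r) \land p) requires (q \land \Box r) \land p at some successor in {v, x, m}.
  At v: (q \land \Box r) \land p is false.
  At x: (q \land \Box r) \land p is false.
  At m: (q \land \Box r) \land p is false.
So \Diamond ((q \land \Box r) \land p) is false at t.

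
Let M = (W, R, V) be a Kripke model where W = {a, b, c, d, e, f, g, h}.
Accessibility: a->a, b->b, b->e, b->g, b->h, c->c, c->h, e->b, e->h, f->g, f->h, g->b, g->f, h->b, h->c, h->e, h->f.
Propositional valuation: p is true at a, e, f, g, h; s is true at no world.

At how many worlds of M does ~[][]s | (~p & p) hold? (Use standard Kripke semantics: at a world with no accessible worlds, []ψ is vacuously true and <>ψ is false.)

Let φ = ~[][]s | (~p & p). Evaluate φ at each world:
  a (successors {a}): φ is true.
  b (successors {b, e, g, h}): φ is true.
  c (successors {c, h}): φ is true.
  d (successors ∅): φ is false.
  e (successors {b, h}): φ is true.
  f (successors {g, h}): φ is true.
  g (successors {b, f}): φ is true.
  h (successors {b, c, e, f}): φ is true.
For instance, at b:
  At b: ~[][]s is true, ~p & p is false, so ~[][]s | (~p & p) is true.
    At b: [][]s is false, so ~[][]s is true.
      At b: [][]s requires []s at every successor {b, e, g, h}.
        []s fails at b, so [][]s is false at b.
Satisfying worlds: {a, b, c, e, f, g, h}

7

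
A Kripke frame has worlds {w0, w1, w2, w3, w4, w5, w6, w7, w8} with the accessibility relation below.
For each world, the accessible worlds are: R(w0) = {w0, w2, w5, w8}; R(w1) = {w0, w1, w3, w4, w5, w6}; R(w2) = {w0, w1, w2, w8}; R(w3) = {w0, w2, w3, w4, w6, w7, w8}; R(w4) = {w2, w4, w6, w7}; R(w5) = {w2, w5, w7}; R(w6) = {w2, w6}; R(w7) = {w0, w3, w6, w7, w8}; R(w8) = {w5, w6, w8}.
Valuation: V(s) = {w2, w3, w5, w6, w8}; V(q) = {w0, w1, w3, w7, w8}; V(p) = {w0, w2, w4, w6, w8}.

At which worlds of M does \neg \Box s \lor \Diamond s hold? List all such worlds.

w0, w1, w2, w3, w4, w5, w6, w7, w8

Recall that \Box ψ holds at a world iff ψ holds at every accessible world, and \Diamond ψ holds iff ψ holds at some accessible world.
Let φ = \neg \Box s \lor \Diamond s. Evaluate φ at each world:
  w0 (successors {w0, w2, w5, w8}): φ is true.
  w1 (successors {w0, w1, w3, w4, w5, w6}): φ is true.
  w2 (successors {w0, w1, w2, w8}): φ is true.
  w3 (successors {w0, w2, w3, w4, w6, w7, w8}): φ is true.
  w4 (successors {w2, w4, w6, w7}): φ is true.
  w5 (successors {w2, w5, w7}): φ is true.
  w6 (successors {w2, w6}): φ is true.
  w7 (successors {w0, w3, w6, w7, w8}): φ is true.
  w8 (successors {w5, w6, w8}): φ is true.
For instance, at w5:
  At w5: \neg \Box s is true, \Diamond s is true, so \neg \Box s \lor \Diamond s is true.
    At w5: \Box s is false, so \neg \Box s is true.
      At w5: \Box s requires s at every successor {w2, w5, w7}.
        s fails at w7, so \Box s is false at w5.
    At w5: \Diamond s requires s at some successor in {w2, w5, w7}.
      s holds at w2, so \Diamond s is true at w5.
Satisfying worlds: {w0, w1, w2, w3, w4, w5, w6, w7, w8}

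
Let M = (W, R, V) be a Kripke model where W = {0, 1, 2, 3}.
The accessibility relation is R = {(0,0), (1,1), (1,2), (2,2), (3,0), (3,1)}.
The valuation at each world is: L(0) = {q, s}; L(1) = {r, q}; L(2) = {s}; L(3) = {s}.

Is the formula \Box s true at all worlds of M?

Let φ = \Box s. Evaluate φ at each world:
  0 (successors {0}): φ is true.
  1 (successors {1, 2}): φ is false.
  2 (successors {2}): φ is true.
  3 (successors {0, 1}): φ is false.
Detail at 1 (counterexample):
  At 1: \Box s requires s at every successor {1, 2}.
    s fails at 1, so \Box s is false at 1.

No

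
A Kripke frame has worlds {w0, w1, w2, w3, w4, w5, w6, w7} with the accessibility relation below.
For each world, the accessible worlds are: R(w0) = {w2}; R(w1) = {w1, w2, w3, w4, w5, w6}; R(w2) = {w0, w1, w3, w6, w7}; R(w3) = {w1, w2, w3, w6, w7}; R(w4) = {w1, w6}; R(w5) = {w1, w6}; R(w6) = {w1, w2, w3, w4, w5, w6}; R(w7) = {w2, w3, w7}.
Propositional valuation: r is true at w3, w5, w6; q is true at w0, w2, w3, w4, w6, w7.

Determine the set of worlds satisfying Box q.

w0, w7

Recall that Box ψ holds at a world iff ψ holds at every accessible world, and Dia ψ holds iff ψ holds at some accessible world.
Let φ = Box q. Evaluate φ at each world:
  w0 (successors {w2}): φ is true.
  w1 (successors {w1, w2, w3, w4, w5, w6}): φ is false.
  w2 (successors {w0, w1, w3, w6, w7}): φ is false.
  w3 (successors {w1, w2, w3, w6, w7}): φ is false.
  w4 (successors {w1, w6}): φ is false.
  w5 (successors {w1, w6}): φ is false.
  w6 (successors {w1, w2, w3, w4, w5, w6}): φ is false.
  w7 (successors {w2, w3, w7}): φ is true.
For instance, at w0:
  At w0: Box q requires q at every successor {w2}.
    At w2: q is true.
  So Box q is true at w0.
Satisfying worlds: {w0, w7}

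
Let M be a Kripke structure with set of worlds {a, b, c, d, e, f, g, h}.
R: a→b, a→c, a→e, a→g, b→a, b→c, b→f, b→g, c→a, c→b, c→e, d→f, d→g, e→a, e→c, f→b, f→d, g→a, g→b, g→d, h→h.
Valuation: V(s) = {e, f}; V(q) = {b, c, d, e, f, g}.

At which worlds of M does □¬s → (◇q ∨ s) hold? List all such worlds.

a, b, c, d, e, f, g

Recall that □ψ holds at a world iff ψ holds at every accessible world, and ◇ψ holds iff ψ holds at some accessible world.
Let φ = □¬s → (◇q ∨ s). Evaluate φ at each world:
  a (successors {b, c, e, g}): φ is true.
  b (successors {a, c, f, g}): φ is true.
  c (successors {a, b, e}): φ is true.
  d (successors {f, g}): φ is true.
  e (successors {a, c}): φ is true.
  f (successors {b, d}): φ is true.
  g (successors {a, b, d}): φ is true.
  h (successors {h}): φ is false.
For instance, at f:
  At f: □¬s is true, ◇q ∨ s is true, so □¬s → (◇q ∨ s) is true.
    At f: □¬s requires ¬s at every successor {b, d}.
      At b: ¬s is true.
      At d: ¬s is true.
    So □¬s is true at f.
    At f: ◇q is true, s is true, so ◇q ∨ s is true.
      At f: ◇q requires q at some successor in {b, d}.
        q holds at b, so ◇q is true at f.
Satisfying worlds: {a, b, c, d, e, f, g}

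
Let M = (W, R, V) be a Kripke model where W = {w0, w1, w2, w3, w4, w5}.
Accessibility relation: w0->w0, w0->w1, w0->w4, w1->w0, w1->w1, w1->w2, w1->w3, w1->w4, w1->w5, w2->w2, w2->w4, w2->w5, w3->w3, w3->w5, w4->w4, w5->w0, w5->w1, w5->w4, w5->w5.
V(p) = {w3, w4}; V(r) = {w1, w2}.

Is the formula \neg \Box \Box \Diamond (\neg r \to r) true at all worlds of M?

Let φ = \neg \Box \Box \Diamond (\neg r \to r). Evaluate φ at each world:
  w0 (successors {w0, w1, w4}): φ is true.
  w1 (successors {w0, w1, w2, w3, w4, w5}): φ is true.
  w2 (successors {w2, w4, w5}): φ is true.
  w3 (successors {w3, w5}): φ is true.
  w4 (successors {w4}): φ is true.
  w5 (successors {w0, w1, w4, w5}): φ is true.
For instance, at w3:
  At w3: \Box \Box \Diamond (\neg r \to r) is false, so \neg \Box \Box \Diamond (\neg r \to r) is true.
    At w3: \Box \Box \Diamond (\neg r \to r) requires \Box \Diamond (\neg r \to r) at every successor {w3, w5}.
      \Box \Diamond (\neg r \to r) fails at w3, so \Box \Box \Diamond (\neg r \to r) is false at w3.

Yes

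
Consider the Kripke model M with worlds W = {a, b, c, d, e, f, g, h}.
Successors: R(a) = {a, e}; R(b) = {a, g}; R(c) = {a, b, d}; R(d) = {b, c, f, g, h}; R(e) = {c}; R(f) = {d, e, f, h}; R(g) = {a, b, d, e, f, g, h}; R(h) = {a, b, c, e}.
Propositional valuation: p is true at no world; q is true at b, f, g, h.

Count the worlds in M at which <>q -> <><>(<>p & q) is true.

2

Let φ = <>q -> <><>(<>p & q). Evaluate φ at each world:
  a (successors {a, e}): φ is true.
  b (successors {a, g}): φ is false.
  c (successors {a, b, d}): φ is false.
  d (successors {b, c, f, g, h}): φ is false.
  e (successors {c}): φ is true.
  f (successors {d, e, f, h}): φ is false.
  g (successors {a, b, d, e, f, g, h}): φ is false.
  h (successors {a, b, c, e}): φ is false.
For instance, at e:
  At e: <>q is false, <><>(<>p & q) is false, so <>q -> <><>(<>p & q) is true.
    At e: <>q requires q at some successor in {c}.
      At c: q is false.
    So <>q is false at e.
    At e: <><>(<>p & q) requires <>(<>p & q) at some successor in {c}.
      At c: <>(<>p & q) is false.
    So <><>(<>p & q) is false at e.
Satisfying worlds: {a, e}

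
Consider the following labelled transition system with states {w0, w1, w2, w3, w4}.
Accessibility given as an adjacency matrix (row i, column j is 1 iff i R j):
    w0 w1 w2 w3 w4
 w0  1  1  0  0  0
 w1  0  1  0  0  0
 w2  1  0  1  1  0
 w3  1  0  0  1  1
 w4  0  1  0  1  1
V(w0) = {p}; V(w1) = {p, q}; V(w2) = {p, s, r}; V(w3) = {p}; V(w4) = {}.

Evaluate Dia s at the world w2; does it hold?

At w2: Dia s requires s at some successor in {w0, w2, w3}.
  s holds at w2, so Dia s is true at w2.

Yes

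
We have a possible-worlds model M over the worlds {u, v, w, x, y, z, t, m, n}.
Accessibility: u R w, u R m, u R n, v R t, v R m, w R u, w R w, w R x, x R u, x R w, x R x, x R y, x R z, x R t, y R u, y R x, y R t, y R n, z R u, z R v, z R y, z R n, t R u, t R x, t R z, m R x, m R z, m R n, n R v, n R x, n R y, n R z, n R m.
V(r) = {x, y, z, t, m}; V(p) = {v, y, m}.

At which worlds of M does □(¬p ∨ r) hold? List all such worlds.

Recall that □ψ holds at a world iff ψ holds at every accessible world, and ◇ψ holds iff ψ holds at some accessible world.
Let φ = □(¬p ∨ r). Evaluate φ at each world:
  u (successors {w, m, n}): φ is true.
  v (successors {t, m}): φ is true.
  w (successors {u, w, x}): φ is true.
  x (successors {u, w, x, y, z, t}): φ is true.
  y (successors {u, x, t, n}): φ is true.
  z (successors {u, v, y, n}): φ is false.
  t (successors {u, x, z}): φ is true.
  m (successors {x, z, n}): φ is true.
  n (successors {v, x, y, z, m}): φ is false.
For instance, at n:
  At n: □(¬p ∨ r) requires ¬p ∨ r at every successor {v, x, y, z, m}.
    ¬p ∨ r fails at v, so □(¬p ∨ r) is false at n.
Satisfying worlds: {u, v, w, x, y, t, m}

u, v, w, x, y, t, m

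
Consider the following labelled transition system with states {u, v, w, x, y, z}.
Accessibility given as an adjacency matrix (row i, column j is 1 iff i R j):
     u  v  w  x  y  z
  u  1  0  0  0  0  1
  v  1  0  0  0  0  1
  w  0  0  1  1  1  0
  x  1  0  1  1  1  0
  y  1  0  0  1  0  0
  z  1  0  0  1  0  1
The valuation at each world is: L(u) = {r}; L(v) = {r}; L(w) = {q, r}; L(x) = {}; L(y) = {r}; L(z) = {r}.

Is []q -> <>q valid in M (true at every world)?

Yes

Let φ = []q -> <>q. Evaluate φ at each world:
  u (successors {u, z}): φ is true.
  v (successors {u, z}): φ is true.
  w (successors {w, x, y}): φ is true.
  x (successors {u, w, x, y}): φ is true.
  y (successors {u, x}): φ is true.
  z (successors {u, x, z}): φ is true.
For instance, at y:
  At y: []q is false, <>q is false, so []q -> <>q is true.
    At y: []q requires q at every successor {u, x}.
      q fails at u, so []q is false at y.
    At y: <>q requires q at some successor in {u, x}.
      At u: q is false.
      At x: q is false.
    So <>q is false at y.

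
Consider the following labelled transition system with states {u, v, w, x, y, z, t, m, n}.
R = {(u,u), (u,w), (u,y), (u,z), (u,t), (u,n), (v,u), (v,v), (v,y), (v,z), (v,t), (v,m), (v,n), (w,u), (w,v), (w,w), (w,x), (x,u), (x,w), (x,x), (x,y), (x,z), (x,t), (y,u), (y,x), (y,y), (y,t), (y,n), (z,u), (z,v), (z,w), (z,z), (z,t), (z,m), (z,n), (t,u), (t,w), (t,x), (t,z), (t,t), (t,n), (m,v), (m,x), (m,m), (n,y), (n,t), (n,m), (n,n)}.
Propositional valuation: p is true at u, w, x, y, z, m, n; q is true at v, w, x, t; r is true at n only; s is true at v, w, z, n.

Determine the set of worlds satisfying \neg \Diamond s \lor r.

Recall that \Diamond ψ holds at a world iff ψ holds at some accessible world.
Let φ = \neg \Diamond s \lor r. Evaluate φ at each world:
  u (successors {u, w, y, z, t, n}): φ is false.
  v (successors {u, v, y, z, t, m, n}): φ is false.
  w (successors {u, v, w, x}): φ is false.
  x (successors {u, w, x, y, z, t}): φ is false.
  y (successors {u, x, y, t, n}): φ is false.
  z (successors {u, v, w, z, t, m, n}): φ is false.
  t (successors {u, w, x, z, t, n}): φ is false.
  m (successors {v, x, m}): φ is false.
  n (successors {y, t, m, n}): φ is true.
For instance, at v:
  At v: \neg \Diamond s is false, r is false, so \neg \Diamond s \lor r is false.
    At v: \Diamond s is true, so \neg \Diamond s is false.
      At v: \Diamond s requires s at some successor in {u, v, y, z, t, m, n}.
        s holds at v, so \Diamond s is true at v.
Satisfying worlds: {n}

n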